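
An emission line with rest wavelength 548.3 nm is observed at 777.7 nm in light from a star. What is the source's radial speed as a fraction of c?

λ'/λ₀ = 1.4184 > 1 (redshift), so the source is receding.
λ'/λ₀ = √((1 + β)/(1 − β)) for a receding source ⇒ β = (r² − 1)/(r² + 1) with r = λ'/λ₀.
β = (2.0118 − 1)/(2.0118 + 1) ≈ 0.336.

0.336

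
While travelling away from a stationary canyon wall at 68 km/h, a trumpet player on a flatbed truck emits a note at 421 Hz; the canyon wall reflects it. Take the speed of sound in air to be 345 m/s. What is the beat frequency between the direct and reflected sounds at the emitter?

68 km/h = 18.89 m/s.
The canyon wall receives the sound from a moving source: f₁ = f₀ · v/(v + v_e) = 421 × 345/363.89 ≈ 399.1 Hz.
On the return leg the trumpet player on a flatbed truck is a moving observer: f₂ = f₁ · (v − v_e)/v = 399.1 × 326.11/345 ≈ 377.3 Hz.
Beat against the emitted tone: |f₂ − f₀| = 2v_e·f₀/(v + v_e) = 2 × 18.89 × 421/363.89 ≈ 43.7 Hz.

43.7 Hz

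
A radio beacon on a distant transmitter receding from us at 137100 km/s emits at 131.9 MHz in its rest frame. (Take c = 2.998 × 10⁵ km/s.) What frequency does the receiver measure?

β = v/c = 137100/299800 = 0.4573.
Relativistic Doppler for frequency: f' = f₀ · √((1 − β)/(1 + β)).
f' = 131.9 × √(0.5427/1.4573) = 131.9 × 0.61024 ≈ 80.5 MHz.

80.5 MHz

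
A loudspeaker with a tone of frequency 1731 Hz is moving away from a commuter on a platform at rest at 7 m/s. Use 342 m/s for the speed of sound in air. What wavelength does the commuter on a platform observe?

20.2 cm

Moving source, stationary observer: f' = f · v/(v + v_s) since the source is receding.
f' = 1731 × 342/(342 + 7) ≈ 1696 Hz.
λ' = v/f' = 342/1696.28 ≈ 20.2 cm.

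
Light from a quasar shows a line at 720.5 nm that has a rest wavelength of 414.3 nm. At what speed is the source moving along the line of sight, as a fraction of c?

λ'/λ₀ = 1.7391 > 1 (redshift), so the source is receding.
λ'/λ₀ = √((1 + β)/(1 − β)) for a receding source ⇒ β = (r² − 1)/(r² + 1) with r = λ'/λ₀.
β = (3.0244 − 1)/(3.0244 + 1) ≈ 0.503.

0.503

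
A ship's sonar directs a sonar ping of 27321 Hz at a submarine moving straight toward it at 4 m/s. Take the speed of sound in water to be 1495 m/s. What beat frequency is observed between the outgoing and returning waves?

147 Hz

At the submarine (a moving observer), f₁ = f₀ · (v + u)/v = 27321 × 1499/1495 ≈ 27394.1 Hz.
On reflection it acts as a source moving toward the stationary detector: f₂ = f₁ · v/(v − u) = 27394.1 × 1495/1491 ≈ 27467.6 Hz.
Equivalently f₂ = f₀ · (v + u)/(v − u).
Beat frequency: |f₂ − f₀| = 2u·f₀/(v − u) = 2 × 4 × 27321/1491 ≈ 147 Hz.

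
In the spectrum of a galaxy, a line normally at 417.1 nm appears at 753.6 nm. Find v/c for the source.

λ'/λ₀ = 1.8068 > 1 (redshift), so the source is receding.
λ'/λ₀ = √((1 + β)/(1 − β)) for a receding source ⇒ β = (r² − 1)/(r² + 1) with r = λ'/λ₀.
β = (3.2644 − 1)/(3.2644 + 1) ≈ 0.531.

0.531c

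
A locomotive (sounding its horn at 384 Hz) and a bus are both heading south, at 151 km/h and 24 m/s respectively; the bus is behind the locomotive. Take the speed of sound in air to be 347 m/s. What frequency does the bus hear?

366 Hz

151 km/h = 41.94 m/s.
The bus is behind, so the locomotive is moving away from it while the bus is moving toward the locomotive.
With source receding and observer approaching, f' = f · (v + v_o)/(v + v_s).
f' = 384 × (347 + 24)/(347 + 41.94) = 384 × 371/388.94 ≈ 366 Hz.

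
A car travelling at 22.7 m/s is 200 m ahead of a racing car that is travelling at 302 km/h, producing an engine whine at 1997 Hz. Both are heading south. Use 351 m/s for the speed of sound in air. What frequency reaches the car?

302 km/h = 83.89 m/s.
The car is ahead, so the racing car is moving toward it while the car is moving away from the racing car.
With source approaching and observer receding, f' = f · (v − v_o)/(v − v_s).
f' = 1997 × (351 − 22.7)/(351 − 83.89) = 1997 × 328.3/267.11 ≈ 2454 Hz.

2454 Hz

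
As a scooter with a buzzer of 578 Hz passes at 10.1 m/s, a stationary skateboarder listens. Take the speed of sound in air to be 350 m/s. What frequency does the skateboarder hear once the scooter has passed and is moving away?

Receding: f₂ = f · v/(v + v_s) = 578 × 350/360.1 ≈ 562 Hz.

562 Hz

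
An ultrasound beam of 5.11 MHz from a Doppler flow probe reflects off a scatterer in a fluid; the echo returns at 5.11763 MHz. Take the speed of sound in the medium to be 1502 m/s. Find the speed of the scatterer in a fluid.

Double Doppler shift off a moving reflector: f₂ = f₀ · (v + u)/(v − u) (u > 0 toward emitter).
Rearranging, u = v · (f₂ − f₀)/(f₂ + f₀) = 1502 × 0.00763/10.22763 ≈ 1.12 m/s.
So the scatterer in a fluid is moving at 1.12 m/s toward the emitter.

1.12 m/s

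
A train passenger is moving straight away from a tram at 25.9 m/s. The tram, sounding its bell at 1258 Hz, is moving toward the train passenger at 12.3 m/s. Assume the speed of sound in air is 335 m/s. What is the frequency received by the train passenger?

General Doppler shift: f' = f · (v − v_o)/(v − v_s).
f' = 1258 × (335 − 25.9)/(335 − 12.3) = 1258 × 309.1/322.7 ≈ 1205 Hz.

1205 Hz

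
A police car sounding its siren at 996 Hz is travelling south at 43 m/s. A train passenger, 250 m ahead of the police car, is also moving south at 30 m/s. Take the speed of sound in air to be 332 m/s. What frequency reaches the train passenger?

1041 Hz

The train passenger is ahead, so the police car is moving toward it while the train passenger is moving away from the police car.
General Doppler shift: f' = f · (v − v_o)/(v − v_s).
f' = 996 × (332 − 30)/(332 − 43) = 996 × 302/289 ≈ 1041 Hz.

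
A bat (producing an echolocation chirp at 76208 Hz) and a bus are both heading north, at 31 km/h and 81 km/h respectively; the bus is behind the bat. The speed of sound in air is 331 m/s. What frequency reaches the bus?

31 km/h = 8.611 m/s; 81 km/h = 22.5 m/s.
The bus is behind, so the bat is moving away from it while the bus is moving toward the bat.
With source receding and observer approaching, f' = f · (v + v_o)/(v + v_s).
f' = 76208 × (331 + 22.5)/(331 + 8.611) = 76208 × 353.5/339.61 ≈ 79325 Hz.

79325 Hz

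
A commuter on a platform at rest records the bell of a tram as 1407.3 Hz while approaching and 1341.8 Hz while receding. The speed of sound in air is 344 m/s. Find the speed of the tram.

8.2 m/s

f₁/f₂ = (v + v_s)/(v − v_s), so v_s = v · (f₁ − f₂)/(f₁ + f₂).
v_s = 344 × (1407.3 − 1341.8)/(1407.3 + 1341.8) = 344 × 65.5/2749.1 ≈ 8.2 m/s.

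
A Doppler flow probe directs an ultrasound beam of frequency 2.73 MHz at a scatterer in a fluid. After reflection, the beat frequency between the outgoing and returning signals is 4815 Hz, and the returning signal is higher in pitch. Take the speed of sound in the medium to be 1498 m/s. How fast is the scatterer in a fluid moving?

Double Doppler shift off a moving reflector: f₂ = f₀ · (v + u)/(v − u) (u > 0 toward emitter).
Returning signal is higher, so f₂ = f₀ + Δf = 2730000 + 4815 = 2734815 Hz.
Rearranging, u = v · (f₂ − f₀)/(f₂ + f₀) = 1498 × 4815/5464815 ≈ 1.32 m/s.
So the scatterer in a fluid is moving at 1.32 m/s toward the emitter.

1.32 m/s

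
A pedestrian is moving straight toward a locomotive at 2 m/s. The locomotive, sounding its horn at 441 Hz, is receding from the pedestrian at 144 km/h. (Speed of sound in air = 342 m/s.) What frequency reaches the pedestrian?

397 Hz

144 km/h = 40 m/s.
Both move, so f' = f · (v + v_o)/(v + v_s).
f' = 441 × (342 + 2)/(342 + 40) = 441 × 344/382 ≈ 397 Hz.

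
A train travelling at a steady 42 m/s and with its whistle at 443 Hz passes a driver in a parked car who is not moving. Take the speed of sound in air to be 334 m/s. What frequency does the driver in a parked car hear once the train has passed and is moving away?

394 Hz

Receding: f₂ = f · v/(v + v_s) = 443 × 334/376 ≈ 394 Hz.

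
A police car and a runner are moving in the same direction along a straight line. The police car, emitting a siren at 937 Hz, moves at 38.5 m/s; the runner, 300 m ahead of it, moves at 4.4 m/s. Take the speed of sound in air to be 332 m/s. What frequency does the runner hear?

1046 Hz

The runner is ahead, so the police car is moving toward it while the runner is moving away from the police car.
With source approaching and observer receding, f' = f · (v − v_o)/(v − v_s).
f' = 937 × (332 − 4.4)/(332 − 38.5) = 937 × 327.6/293.5 ≈ 1046 Hz.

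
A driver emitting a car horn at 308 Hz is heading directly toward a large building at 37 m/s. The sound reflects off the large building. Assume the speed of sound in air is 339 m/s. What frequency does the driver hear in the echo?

The large building receives the sound from a moving source: f₁ = f₀ · v/(v − v_e) = 308 × 339/302 ≈ 346 Hz.
On the return leg the driver is a moving observer: f₂ = f₁ · (v + v_e)/v = 346 × 376/339 ≈ 383 Hz.

383 Hz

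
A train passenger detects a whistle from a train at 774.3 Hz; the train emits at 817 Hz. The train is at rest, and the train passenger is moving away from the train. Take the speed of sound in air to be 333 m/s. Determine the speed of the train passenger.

17.4 m/s

f' = f · (v − v_o)/v ⇒ v_o = v · |f'/f − 1|.
v_o = 333 × |774.3/817 − 1| = 333 × 0.05226 ≈ 17.4 m/s.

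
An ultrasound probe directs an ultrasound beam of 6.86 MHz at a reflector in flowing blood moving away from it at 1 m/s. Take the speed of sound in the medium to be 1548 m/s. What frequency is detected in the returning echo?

At the reflector in flowing blood (a moving observer), f₁ = f₀ · (v − u)/v = 6.86 × 1547/1548 ≈ 6.856 MHz.
On reflection it acts as a source moving away from the stationary detector: f₂ = f₁ · v/(v + u) = 6.856 × 1548/1549 ≈ 6.851 MHz.

6.851 MHz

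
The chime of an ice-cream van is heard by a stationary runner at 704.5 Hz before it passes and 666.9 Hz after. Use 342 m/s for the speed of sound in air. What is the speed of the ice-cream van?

9.4 m/s

f₁/f₂ = (v + v_s)/(v − v_s), so v_s = v · (f₁ − f₂)/(f₁ + f₂).
v_s = 342 × (704.5 − 666.9)/(704.5 + 666.9) = 342 × 37.6/1371.4 ≈ 9.4 m/s.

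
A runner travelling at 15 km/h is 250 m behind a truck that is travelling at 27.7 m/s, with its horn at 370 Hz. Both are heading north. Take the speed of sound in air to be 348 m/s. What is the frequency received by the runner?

347 Hz

15 km/h = 4.167 m/s.
The runner is behind, so the truck is moving away from it while the runner is moving toward the truck.
General Doppler shift: f' = f · (v + v_o)/(v + v_s).
f' = 370 × (348 + 4.167)/(348 + 27.7) = 370 × 352.17/375.7 ≈ 347 Hz.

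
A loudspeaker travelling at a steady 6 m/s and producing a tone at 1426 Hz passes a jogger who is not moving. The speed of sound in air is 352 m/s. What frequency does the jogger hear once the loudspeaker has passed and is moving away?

1402 Hz

Receding: f₂ = f · v/(v + v_s) = 1426 × 352/358 ≈ 1402 Hz.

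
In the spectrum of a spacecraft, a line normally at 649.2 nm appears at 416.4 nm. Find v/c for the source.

0.417c

λ'/λ₀ = 0.6414 < 1 (blueshift), so the source is approaching.
λ'/λ₀ = √((1 − β)/(1 + β)) for an approaching source ⇒ β = (1 − r²)/(1 + r²) with r = λ'/λ₀.
β = (1 − 0.4114)/(1 + 0.4114) ≈ 0.417.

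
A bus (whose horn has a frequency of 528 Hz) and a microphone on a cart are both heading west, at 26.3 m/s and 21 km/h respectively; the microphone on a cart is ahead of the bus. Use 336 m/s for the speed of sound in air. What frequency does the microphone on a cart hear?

21 km/h = 5.833 m/s.
The microphone on a cart is ahead, so the bus is moving toward it while the microphone on a cart is moving away from the bus.
With source approaching and observer receding, f' = f · (v − v_o)/(v − v_s).
f' = 528 × (336 − 5.833)/(336 − 26.3) = 528 × 330.17/309.7 ≈ 563 Hz.

563 Hz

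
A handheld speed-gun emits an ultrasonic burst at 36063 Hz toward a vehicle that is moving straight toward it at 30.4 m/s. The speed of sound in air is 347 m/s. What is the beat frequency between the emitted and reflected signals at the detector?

6926 Hz

The vehicle first receives the wave as a moving observer: f₁ = f₀ · (v + u)/v = 36063 × (347 + 30.4)/347 ≈ 39222 Hz.
The reflection then acts as a moving source: f₂ = f₁ · v/(v − u) ≈ 42989 Hz.
Equivalently f₂ = f₀ · (v + u)/(v − u).
Beat frequency: |f₂ − f₀| = 2u·f₀/(v − u) = 2 × 30.4 × 36063/316.6 ≈ 6926 Hz.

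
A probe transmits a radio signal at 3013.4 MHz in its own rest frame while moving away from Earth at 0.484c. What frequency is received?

Relativistic Doppler for frequency: f' = f₀ · √((1 − β)/(1 + β)).
f' = 3013.4 × √(0.5160/1.4840) = 3013.4 × 0.58967 ≈ 1776.9 MHz.

1776.9 MHz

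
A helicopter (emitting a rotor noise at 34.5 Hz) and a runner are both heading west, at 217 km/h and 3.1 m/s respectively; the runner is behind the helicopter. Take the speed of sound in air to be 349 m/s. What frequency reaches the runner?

217 km/h = 60.28 m/s.
The runner is behind, so the helicopter is moving away from it while the runner is moving toward the helicopter.
General Doppler shift: f' = f · (v + v_o)/(v + v_s).
f' = 34.5 × (349 + 3.1)/(349 + 60.28) = 34.5 × 352.1/409.28 ≈ 29.7 Hz.

29.7 Hz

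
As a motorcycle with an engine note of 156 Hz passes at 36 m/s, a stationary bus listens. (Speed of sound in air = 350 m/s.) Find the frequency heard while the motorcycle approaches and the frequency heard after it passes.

Approaching: f₁ = f · v/(v − v_s) = 156 × 350/314 ≈ 174 Hz.
Receding: f₂ = f · v/(v + v_s) = 156 × 350/386 ≈ 141 Hz.

174 Hz approaching; 141 Hz receding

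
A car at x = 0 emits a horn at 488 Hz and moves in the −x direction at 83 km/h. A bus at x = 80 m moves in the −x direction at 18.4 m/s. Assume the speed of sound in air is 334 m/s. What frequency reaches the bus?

482 Hz

83 km/h = 23.06 m/s.
The observer lies on the +x side, so the source is heading away from the observer and the observer is heading toward the source.
General Doppler shift: f' = f · (v + v_o)/(v + v_s).
f' = 488 × (334 + 18.4)/(334 + 23.06) = 488 × 352.4/357.06 ≈ 482 Hz.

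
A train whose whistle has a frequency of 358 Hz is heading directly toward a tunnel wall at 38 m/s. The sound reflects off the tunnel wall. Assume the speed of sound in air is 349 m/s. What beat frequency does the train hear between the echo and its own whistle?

The tunnel wall receives the sound from a moving source: f₁ = f₀ · v/(v − v_e) = 358 × 349/311 ≈ 401.7 Hz.
On the return leg the train is a moving observer: f₂ = f₁ · (v + v_e)/v = 401.7 × 387/349 ≈ 445.5 Hz.
Equivalently f₂ = f₀ · (v + v_e)/(v − v_e).
Beat against the emitted tone: |f₂ − f₀| = 2v_e·f₀/(v − v_e) = 2 × 38 × 358/311 ≈ 87 Hz.

87 Hz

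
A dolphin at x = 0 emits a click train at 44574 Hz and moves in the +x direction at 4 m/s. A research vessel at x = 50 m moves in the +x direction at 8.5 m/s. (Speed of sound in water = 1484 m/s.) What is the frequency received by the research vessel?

44438 Hz

The observer lies on the +x side, so the source is heading toward the observer and the observer is heading away from the source.
Both move, so f' = f · (v − v_o)/(v − v_s).
f' = 44574 × (1484 − 8.5)/(1484 − 4) = 44574 × 1475.5/1480 ≈ 44438 Hz.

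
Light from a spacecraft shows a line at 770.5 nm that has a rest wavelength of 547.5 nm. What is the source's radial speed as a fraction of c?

0.329c

λ'/λ₀ = 1.4073 > 1 (redshift), so the source is receding.
λ'/λ₀ = √((1 + β)/(1 − β)) for a receding source ⇒ β = (r² − 1)/(r² + 1) with r = λ'/λ₀.
β = (1.9805 − 1)/(1.9805 + 1) ≈ 0.329.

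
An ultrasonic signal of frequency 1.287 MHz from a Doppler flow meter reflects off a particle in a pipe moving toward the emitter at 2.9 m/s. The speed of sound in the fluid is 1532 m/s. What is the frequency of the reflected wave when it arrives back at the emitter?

At the particle in a pipe (a moving observer), f₁ = f₀ · (v + u)/v = 1.287 × 1534.9/1532 ≈ 1.2894 MHz.
On reflection it acts as a source moving toward the stationary detector: f₂ = f₁ · v/(v − u) = 1.2894 × 1532/1529.1 ≈ 1.2919 MHz.

1.2919 MHz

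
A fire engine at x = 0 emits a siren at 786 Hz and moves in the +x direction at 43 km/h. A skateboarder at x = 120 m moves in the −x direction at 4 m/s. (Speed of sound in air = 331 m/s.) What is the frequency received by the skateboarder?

43 km/h = 11.94 m/s.
The observer lies on the +x side, so the source is heading toward the observer and the observer is heading toward the source.
Both move, so f' = f · (v + v_o)/(v − v_s).
f' = 786 × (331 + 4)/(331 − 11.94) = 786 × 335/319.06 ≈ 825 Hz.

825 Hz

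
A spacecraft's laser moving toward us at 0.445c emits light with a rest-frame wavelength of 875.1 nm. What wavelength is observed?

542.3 nm

Relativistic Doppler for wavelength: λ' = λ₀ · √((1 − β)/(1 + β)).
λ' = 875.1 × √(0.5550/1.4450) = 875.1 × 0.61974 ≈ 542.3 nm.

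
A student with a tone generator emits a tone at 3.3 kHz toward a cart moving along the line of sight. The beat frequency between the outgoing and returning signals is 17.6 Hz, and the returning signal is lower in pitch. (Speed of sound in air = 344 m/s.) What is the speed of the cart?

0.92 m/s

Double Doppler shift off a moving reflector: f₂ = f₀ · (v + u)/(v − u) (u > 0 toward emitter).
Returning signal is lower, so f₂ = f₀ − Δf = 3300 − 17.6 = 3282.4 Hz.
Rearranging, u = v · (f₂ − f₀)/(f₂ + f₀) = 344 × -17.6/6582.4 ≈ -0.92 m/s.
So the cart is moving at 0.92 m/s away from the emitter.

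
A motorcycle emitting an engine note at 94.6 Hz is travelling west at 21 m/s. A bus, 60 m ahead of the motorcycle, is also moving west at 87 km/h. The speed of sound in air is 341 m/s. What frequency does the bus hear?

94 Hz

87 km/h = 24.17 m/s.
The bus is ahead, so the motorcycle is moving toward it while the bus is moving away from the motorcycle.
Both move, so f' = f · (v − v_o)/(v − v_s).
f' = 94.6 × (341 − 24.17)/(341 − 21) = 94.6 × 316.83/320 ≈ 94 Hz.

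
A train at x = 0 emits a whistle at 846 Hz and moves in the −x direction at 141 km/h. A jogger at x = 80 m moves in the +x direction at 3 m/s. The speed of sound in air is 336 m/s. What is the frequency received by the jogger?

141 km/h = 39.17 m/s.
The observer lies on the +x side, so the source is heading away from the observer and the observer is heading away from the source.
With source receding and observer receding, f' = f · (v − v_o)/(v + v_s).
f' = 846 × (336 − 3)/(336 + 39.17) = 846 × 333/375.17 ≈ 751 Hz.

751 Hz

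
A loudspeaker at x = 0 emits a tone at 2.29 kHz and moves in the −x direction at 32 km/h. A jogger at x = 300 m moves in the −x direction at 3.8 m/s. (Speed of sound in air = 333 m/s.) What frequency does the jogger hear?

2.26 kHz

32 km/h = 8.889 m/s.
The observer lies on the +x side, so the source is heading away from the observer and the observer is heading toward the source.
Both move, so f' = f · (v + v_o)/(v + v_s).
f' = 2.29 × (333 + 3.8)/(333 + 8.889) = 2.29 × 336.8/341.89 ≈ 2.26 kHz.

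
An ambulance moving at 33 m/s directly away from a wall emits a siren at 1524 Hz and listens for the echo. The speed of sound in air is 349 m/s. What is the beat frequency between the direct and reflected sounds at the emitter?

263 Hz

The wall receives the sound from a moving source: f₁ = f₀ · v/(v + v_e) = 1524 × 349/382 ≈ 1392 Hz.
On the return leg the ambulance is a moving observer: f₂ = f₁ · (v − v_e)/v = 1392 × 316/349 ≈ 1261 Hz.
Beat against the emitted tone: |f₂ − f₀| = 2v_e·f₀/(v + v_e) = 2 × 33 × 1524/382 ≈ 263 Hz.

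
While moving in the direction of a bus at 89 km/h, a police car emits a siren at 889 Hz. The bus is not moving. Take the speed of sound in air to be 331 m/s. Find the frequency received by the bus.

961 Hz

89 km/h = 24.72 m/s.
Only the source moves, toward the listener, so f' = f · v/(v − v_s).
f' = 889 × 331/(331 − 24.72) = 889 × 331/306.3 ≈ 961 Hz.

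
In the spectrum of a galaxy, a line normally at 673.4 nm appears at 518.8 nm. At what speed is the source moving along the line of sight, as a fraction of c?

0.255c

λ'/λ₀ = 0.7704 < 1 (blueshift), so the source is approaching.
λ'/λ₀ = √((1 − β)/(1 + β)) for an approaching source ⇒ β = (1 − r²)/(1 + r²) with r = λ'/λ₀.
β = (1 − 0.5935)/(1 + 0.5935) ≈ 0.255.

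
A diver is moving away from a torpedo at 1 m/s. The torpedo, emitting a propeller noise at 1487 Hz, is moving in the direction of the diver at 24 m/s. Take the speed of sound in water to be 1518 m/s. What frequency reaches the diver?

General Doppler shift: f' = f · (v − v_o)/(v − v_s).
f' = 1487 × (1518 − 1)/(1518 − 24) = 1487 × 1517/1494 ≈ 1510 Hz.

1510 Hz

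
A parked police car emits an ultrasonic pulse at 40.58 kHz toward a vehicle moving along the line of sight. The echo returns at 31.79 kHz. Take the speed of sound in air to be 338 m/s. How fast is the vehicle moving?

Double Doppler shift off a moving reflector: f₂ = f₀ · (v + u)/(v − u) (u > 0 toward emitter).
Rearranging, u = v · (f₂ − f₀)/(f₂ + f₀) = 338 × -8.79/72.37 ≈ -41 m/s.
So the vehicle is moving at 41 m/s away from the emitter.

41 m/s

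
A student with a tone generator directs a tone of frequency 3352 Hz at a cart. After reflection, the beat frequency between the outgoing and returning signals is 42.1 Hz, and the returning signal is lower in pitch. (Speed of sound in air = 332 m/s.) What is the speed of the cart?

2.10 m/s

Double Doppler shift off a moving reflector: f₂ = f₀ · (v + u)/(v − u) (u > 0 toward emitter).
Returning signal is lower, so f₂ = f₀ − Δf = 3352 − 42.1 = 3309.9 Hz.
Rearranging, u = v · (f₂ − f₀)/(f₂ + f₀) = 332 × -42.1/6661.9 ≈ -2.10 m/s.
So the cart is moving at 2.10 m/s away from the emitter.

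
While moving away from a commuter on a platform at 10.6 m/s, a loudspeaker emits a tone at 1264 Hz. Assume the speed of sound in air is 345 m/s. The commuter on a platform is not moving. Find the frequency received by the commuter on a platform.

1226 Hz

With the source moving away from a stationary observer, f' = f · v/(v + v_s).
f' = 1264 × 345/(345 + 10.6) = 1264 × 345/355.6 ≈ 1226 Hz.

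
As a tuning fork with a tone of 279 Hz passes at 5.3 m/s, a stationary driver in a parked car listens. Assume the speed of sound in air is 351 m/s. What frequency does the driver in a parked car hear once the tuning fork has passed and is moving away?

Receding: f₂ = f · v/(v + v_s) = 279 × 351/356.3 ≈ 275 Hz.

275 Hz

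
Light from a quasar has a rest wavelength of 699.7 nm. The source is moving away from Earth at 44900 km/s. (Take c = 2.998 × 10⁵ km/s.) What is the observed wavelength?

β = v/c = 44900/299800 = 0.1498.
Relativistic Doppler for wavelength: λ' = λ₀ · √((1 + β)/(1 − β)).
λ' = 699.7 × √(1.1498/0.8502) = 699.7 × 1.16288 ≈ 813.7 nm.

813.7 nm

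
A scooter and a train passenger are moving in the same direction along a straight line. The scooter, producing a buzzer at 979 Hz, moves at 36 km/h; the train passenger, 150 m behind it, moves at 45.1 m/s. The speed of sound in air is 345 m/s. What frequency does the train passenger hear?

36 km/h = 10 m/s.
The train passenger is behind, so the scooter is moving away from it while the train passenger is moving toward the scooter.
Both move, so f' = f · (v + v_o)/(v + v_s).
f' = 979 × (345 + 45.1)/(345 + 10) = 979 × 390.1/355 ≈ 1076 Hz.

1076 Hz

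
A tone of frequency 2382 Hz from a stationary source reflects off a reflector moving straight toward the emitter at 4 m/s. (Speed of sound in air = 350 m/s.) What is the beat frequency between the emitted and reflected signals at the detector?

At the reflector (a moving observer), f₁ = f₀ · (v + u)/v = 2382 × 354/350 ≈ 2409.2 Hz.
On reflection it acts as a source moving toward the stationary detector: f₂ = f₁ · v/(v − u) = 2409.2 × 350/346 ≈ 2437.1 Hz.
Beat frequency: |f₂ − f₀| = 2u·f₀/(v − u) = 2 × 4 × 2382/346 ≈ 55.1 Hz.

55.1 Hz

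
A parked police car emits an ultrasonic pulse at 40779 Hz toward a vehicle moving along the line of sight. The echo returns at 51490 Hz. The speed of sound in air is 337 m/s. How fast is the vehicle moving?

39 m/s

Double Doppler shift off a moving reflector: f₂ = f₀ · (v + u)/(v − u) (u > 0 toward emitter).
Rearranging, u = v · (f₂ − f₀)/(f₂ + f₀) = 337 × 10711/92269 ≈ 39 m/s.
So the vehicle is moving at 39 m/s toward the emitter.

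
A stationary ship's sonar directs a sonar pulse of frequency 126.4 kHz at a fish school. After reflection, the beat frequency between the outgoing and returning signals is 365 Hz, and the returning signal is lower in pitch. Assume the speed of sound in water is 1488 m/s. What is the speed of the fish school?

Double Doppler shift off a moving reflector: f₂ = f₀ · (v + u)/(v − u) (u > 0 toward emitter).
Returning signal is lower, so f₂ = f₀ − Δf = 126400 − 365 = 126035 Hz.
Rearranging, u = v · (f₂ − f₀)/(f₂ + f₀) = 1488 × -365/252435 ≈ -2.15 m/s.
So the fish school is moving at 2.15 m/s away from the emitter.

2.15 m/s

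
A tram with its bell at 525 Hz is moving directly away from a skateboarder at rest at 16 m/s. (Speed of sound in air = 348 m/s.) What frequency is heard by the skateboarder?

502 Hz

Only the source moves, away from the listener, so f' = f · v/(v + v_s).
f' = 525 × 348/(348 + 16) = 525 × 348/364 ≈ 502 Hz.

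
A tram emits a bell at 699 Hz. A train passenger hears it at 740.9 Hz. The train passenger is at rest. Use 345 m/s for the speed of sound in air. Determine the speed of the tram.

19.5 m/s

f' > f, so the tram is approaching.
f' = f · v/(v − v_s) ⇒ v_s = v · |1 − f/f'|.
v_s = 345 × |1 − 699/740.9| = 345 × 0.05655 ≈ 19.5 m/s.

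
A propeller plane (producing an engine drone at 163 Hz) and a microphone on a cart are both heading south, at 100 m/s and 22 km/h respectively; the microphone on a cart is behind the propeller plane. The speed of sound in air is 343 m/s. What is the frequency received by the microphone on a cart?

128 Hz

22 km/h = 6.111 m/s.
The microphone on a cart is behind, so the propeller plane is moving away from it while the microphone on a cart is moving toward the propeller plane.
With source receding and observer approaching, f' = f · (v + v_o)/(v + v_s).
f' = 163 × (343 + 6.111)/(343 + 100) = 163 × 349.11/443 ≈ 128 Hz.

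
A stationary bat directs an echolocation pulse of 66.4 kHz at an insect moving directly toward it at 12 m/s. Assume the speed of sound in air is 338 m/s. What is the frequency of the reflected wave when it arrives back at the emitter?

71.3 kHz

At the insect (a moving observer), f₁ = f₀ · (v + u)/v = 66.4 × 350/338 ≈ 68.8 kHz.
The reflection then acts as a moving source: f₂ = f₁ · v/(v − u) ≈ 71.3 kHz.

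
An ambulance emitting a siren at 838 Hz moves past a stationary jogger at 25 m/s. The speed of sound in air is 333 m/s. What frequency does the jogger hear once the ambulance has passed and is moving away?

Receding: f₂ = f · v/(v + v_s) = 838 × 333/358 ≈ 779 Hz.

779 Hz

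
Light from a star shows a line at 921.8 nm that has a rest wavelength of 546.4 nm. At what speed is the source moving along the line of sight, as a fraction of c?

0.480

λ'/λ₀ = 1.6870 > 1 (redshift), so the source is receding.
λ'/λ₀ = √((1 + β)/(1 − β)) for a receding source ⇒ β = (r² − 1)/(r² + 1) with r = λ'/λ₀.
β = (2.8461 − 1)/(2.8461 + 1) ≈ 0.480.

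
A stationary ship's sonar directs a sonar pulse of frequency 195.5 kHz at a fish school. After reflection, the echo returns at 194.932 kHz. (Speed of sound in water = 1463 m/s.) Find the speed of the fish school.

2.13 m/s

Double Doppler shift off a moving reflector: f₂ = f₀ · (v + u)/(v − u) (u > 0 toward emitter).
Rearranging, u = v · (f₂ − f₀)/(f₂ + f₀) = 1463 × -0.568/390.432 ≈ -2.13 m/s.
So the fish school is moving at 2.13 m/s away from the emitter.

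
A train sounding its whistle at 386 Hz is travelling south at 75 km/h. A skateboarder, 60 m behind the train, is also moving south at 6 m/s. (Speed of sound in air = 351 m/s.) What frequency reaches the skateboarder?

371 Hz

75 km/h = 20.83 m/s.
The skateboarder is behind, so the train is moving away from it while the skateboarder is moving toward the train.
General Doppler shift: f' = f · (v + v_o)/(v + v_s).
f' = 386 × (351 + 6)/(351 + 20.83) = 386 × 357/371.83 ≈ 371 Hz.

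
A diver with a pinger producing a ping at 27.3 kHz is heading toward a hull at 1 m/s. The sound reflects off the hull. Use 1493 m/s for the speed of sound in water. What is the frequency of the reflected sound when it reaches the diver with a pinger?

27.3 kHz

The hull receives the sound from a moving source: f₁ = f₀ · v/(v − v_e) = 27.3 × 1493/1492 ≈ 27.3 kHz.
On the return leg the diver with a pinger is a moving observer: f₂ = f₁ · (v + v_e)/v = 27.3 × 1494/1493 ≈ 27.3 kHz.
Equivalently f₂ = f₀ · (v + v_e)/(v − v_e).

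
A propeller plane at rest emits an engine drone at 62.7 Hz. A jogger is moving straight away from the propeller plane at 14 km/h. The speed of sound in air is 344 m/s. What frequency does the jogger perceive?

62 Hz

14 km/h = 3.889 m/s.
Moving observer, stationary source: f' = f · (v − v_o)/v.
f' = 62.7 × (344 − 3.889)/344 = 62.7 × 340.11/344 ≈ 62 Hz.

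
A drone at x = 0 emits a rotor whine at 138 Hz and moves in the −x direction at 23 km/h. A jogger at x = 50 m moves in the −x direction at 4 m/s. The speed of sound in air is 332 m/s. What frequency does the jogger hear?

137 Hz

23 km/h = 6.389 m/s.
The observer lies on the +x side, so the source is heading away from the observer and the observer is heading toward the source.
General Doppler shift: f' = f · (v + v_o)/(v + v_s).
f' = 138 × (332 + 4)/(332 + 6.389) = 138 × 336/338.39 ≈ 137 Hz.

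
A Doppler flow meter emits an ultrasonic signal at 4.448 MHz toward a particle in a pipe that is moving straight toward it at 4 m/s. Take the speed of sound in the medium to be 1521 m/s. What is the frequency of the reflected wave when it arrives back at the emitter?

4.471 MHz

At the particle in a pipe (a moving observer), f₁ = f₀ · (v + u)/v = 4.448 × 1525/1521 ≈ 4.460 MHz.
On reflection it acts as a source moving toward the stationary detector: f₂ = f₁ · v/(v − u) = 4.460 × 1521/1517 ≈ 4.471 MHz.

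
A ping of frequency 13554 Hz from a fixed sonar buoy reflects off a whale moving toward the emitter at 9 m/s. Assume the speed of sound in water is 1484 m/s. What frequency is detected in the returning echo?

At the whale (a moving observer), f₁ = f₀ · (v + u)/v = 13554 × 1493/1484 ≈ 13636 Hz.
The reflection then acts as a moving source: f₂ = f₁ · v/(v − u) ≈ 13719 Hz.
Equivalently f₂ = f₀ · (v + u)/(v − u).

13719 Hz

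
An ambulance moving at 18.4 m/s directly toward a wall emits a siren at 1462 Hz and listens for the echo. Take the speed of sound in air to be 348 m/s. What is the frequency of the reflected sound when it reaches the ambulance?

1625 Hz

The wall receives the sound from a moving source: f₁ = f₀ · v/(v − v_e) = 1462 × 348/329.6 ≈ 1544 Hz.
On the return leg the ambulance is a moving observer: f₂ = f₁ · (v + v_e)/v = 1544 × 366.4/348 ≈ 1625 Hz.
Equivalently f₂ = f₀ · (v + v_e)/(v − v_e).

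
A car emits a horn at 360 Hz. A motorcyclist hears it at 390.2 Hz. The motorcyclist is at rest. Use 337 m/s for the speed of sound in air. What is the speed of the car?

26 m/s

f' > f, so the car is approaching.
f' = f · v/(v − v_s) ⇒ v_s = v · |1 − f/f'|.
v_s = 337 × |1 − 360/390.2| = 337 × 0.0774 ≈ 26 m/s.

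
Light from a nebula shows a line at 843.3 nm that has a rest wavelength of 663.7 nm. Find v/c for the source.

0.235

λ'/λ₀ = 1.2706 > 1 (redshift), so the source is receding.
λ'/λ₀ = √((1 + β)/(1 − β)) for a receding source ⇒ β = (r² − 1)/(r² + 1) with r = λ'/λ₀.
β = (1.6144 − 1)/(1.6144 + 1) ≈ 0.235.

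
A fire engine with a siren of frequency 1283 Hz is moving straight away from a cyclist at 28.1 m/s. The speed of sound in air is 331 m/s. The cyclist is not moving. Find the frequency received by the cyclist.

1183 Hz

Only the source moves, away from the listener, so f' = f · v/(v + v_s).
f' = 1283 × 331/(331 + 28.1) = 1283 × 331/359.1 ≈ 1183 Hz.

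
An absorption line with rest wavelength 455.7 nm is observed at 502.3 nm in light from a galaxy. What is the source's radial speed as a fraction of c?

λ'/λ₀ = 1.1023 > 1 (redshift), so the source is receding.
λ'/λ₀ = √((1 + β)/(1 − β)) for a receding source ⇒ β = (r² − 1)/(r² + 1) with r = λ'/λ₀.
β = (1.2150 − 1)/(1.2150 + 1) ≈ 0.097.

0.097c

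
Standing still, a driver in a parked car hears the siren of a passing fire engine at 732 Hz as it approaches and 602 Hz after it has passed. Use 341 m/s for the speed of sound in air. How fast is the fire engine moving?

33 m/s

f₁/f₂ = (v + v_s)/(v − v_s), so v_s = v · (f₁ − f₂)/(f₁ + f₂).
v_s = 341 × (732 − 602)/(732 + 602) = 341 × 130/1334 ≈ 33 m/s.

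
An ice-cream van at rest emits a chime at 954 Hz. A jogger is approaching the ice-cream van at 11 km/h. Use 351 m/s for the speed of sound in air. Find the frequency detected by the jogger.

962 Hz

11 km/h = 3.056 m/s.
Only the observer moves, toward the source, so f' = f · (v + v_o)/v.
f' = 954 × (351 + 3.056)/351 = 954 × 354.06/351 ≈ 962 Hz.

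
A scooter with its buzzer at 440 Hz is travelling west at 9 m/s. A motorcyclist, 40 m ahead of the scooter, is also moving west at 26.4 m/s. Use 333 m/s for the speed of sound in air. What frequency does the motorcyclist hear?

The motorcyclist is ahead, so the scooter is moving toward it while the motorcyclist is moving away from the scooter.
With source approaching and observer receding, f' = f · (v − v_o)/(v − v_s).
f' = 440 × (333 − 26.4)/(333 − 9) = 440 × 306.6/324 ≈ 416 Hz.

416 Hz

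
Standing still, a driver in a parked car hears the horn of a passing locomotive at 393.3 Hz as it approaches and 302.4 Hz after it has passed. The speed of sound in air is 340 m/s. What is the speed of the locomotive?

f₁/f₂ = (v + v_s)/(v − v_s), so v_s = v · (f₁ − f₂)/(f₁ + f₂).
v_s = 340 × (393.3 − 302.4)/(393.3 + 302.4) = 340 × 90.9/695.7 ≈ 44 m/s.

44 m/s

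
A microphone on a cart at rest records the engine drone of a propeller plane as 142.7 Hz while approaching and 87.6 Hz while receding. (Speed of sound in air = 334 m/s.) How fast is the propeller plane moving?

80 m/s

f₁/f₂ = (v + v_s)/(v − v_s), so v_s = v · (f₁ − f₂)/(f₁ + f₂).
v_s = 334 × (142.7 − 87.6)/(142.7 + 87.6) = 334 × 55.1/230.3 ≈ 80 m/s.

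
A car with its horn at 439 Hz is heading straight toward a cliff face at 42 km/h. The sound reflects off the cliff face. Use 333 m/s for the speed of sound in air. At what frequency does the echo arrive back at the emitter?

471 Hz

42 km/h = 11.67 m/s.
The cliff face receives the sound from a moving source: f₁ = f₀ · v/(v − v_e) = 439 × 333/321.33 ≈ 455 Hz.
On the return leg the car is a moving observer: f₂ = f₁ · (v + v_e)/v = 455 × 344.67/333 ≈ 471 Hz.
Equivalently f₂ = f₀ · (v + v_e)/(v − v_e).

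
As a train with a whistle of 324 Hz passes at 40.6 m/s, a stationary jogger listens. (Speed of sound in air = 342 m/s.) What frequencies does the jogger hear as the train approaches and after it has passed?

368 Hz approaching; 290 Hz receding

Approaching: f₁ = f · v/(v − v_s) = 324 × 342/301.4 ≈ 368 Hz.
Receding: f₂ = f · v/(v + v_s) = 324 × 342/382.6 ≈ 290 Hz.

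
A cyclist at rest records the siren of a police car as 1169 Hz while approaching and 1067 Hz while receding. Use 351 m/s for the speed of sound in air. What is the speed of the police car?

16.0 m/s

f₁/f₂ = (v + v_s)/(v − v_s), so v_s = v · (f₁ − f₂)/(f₁ + f₂).
v_s = 351 × (1169 − 1067)/(1169 + 1067) = 351 × 102/2236 ≈ 16.0 m/s.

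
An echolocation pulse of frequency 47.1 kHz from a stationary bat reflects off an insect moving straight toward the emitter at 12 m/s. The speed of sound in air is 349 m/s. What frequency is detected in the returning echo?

At the insect (a moving observer), f₁ = f₀ · (v + u)/v = 47.1 × 361/349 ≈ 48.7 kHz.
The reflection then acts as a moving source: f₂ = f₁ · v/(v − u) ≈ 50.5 kHz.

50.5 kHz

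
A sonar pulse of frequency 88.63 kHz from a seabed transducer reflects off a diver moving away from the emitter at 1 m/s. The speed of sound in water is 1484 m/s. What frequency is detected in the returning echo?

At the diver (a moving observer), f₁ = f₀ · (v − u)/v = 88.63 × 1483/1484 ≈ 88.6 kHz.
On reflection it acts as a source moving away from the stationary detector: f₂ = f₁ · v/(v + u) = 88.6 × 1484/1485 ≈ 88.5 kHz.
Equivalently f₂ = f₀ · (v − u)/(v + u).

88.5 kHz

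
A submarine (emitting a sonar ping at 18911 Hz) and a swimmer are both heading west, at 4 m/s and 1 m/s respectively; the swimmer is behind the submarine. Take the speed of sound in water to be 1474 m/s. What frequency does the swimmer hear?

18873 Hz

The swimmer is behind, so the submarine is moving away from it while the swimmer is moving toward the submarine.
With source receding and observer approaching, f' = f · (v + v_o)/(v + v_s).
f' = 18911 × (1474 + 1)/(1474 + 4) = 18911 × 1475/1478 ≈ 18873 Hz.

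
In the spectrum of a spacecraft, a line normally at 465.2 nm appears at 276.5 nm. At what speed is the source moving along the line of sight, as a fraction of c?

λ'/λ₀ = 0.5944 < 1 (blueshift), so the source is approaching.
λ'/λ₀ = √((1 − β)/(1 + β)) for an approaching source ⇒ β = (1 − r²)/(1 + r²) with r = λ'/λ₀.
β = (1 − 0.3533)/(1 + 0.3533) ≈ 0.478.

0.478c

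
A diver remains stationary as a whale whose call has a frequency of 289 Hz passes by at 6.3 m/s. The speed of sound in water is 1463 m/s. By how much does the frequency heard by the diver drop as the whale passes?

Approaching: f₁ = f · v/(v − v_s) = 289 × 1463/1456.7 ≈ 290.25 Hz.
Receding: f₂ = f · v/(v + v_s) = 289 × 1463/1469.3 ≈ 287.76 Hz.
Drop: f₁ − f₂ = 2f·v·v_s/(v² − v_s²) = 2 × 289 × 1463 × 6.3/(1463² − 6.3²) ≈ 2.49 Hz.

2.49 Hz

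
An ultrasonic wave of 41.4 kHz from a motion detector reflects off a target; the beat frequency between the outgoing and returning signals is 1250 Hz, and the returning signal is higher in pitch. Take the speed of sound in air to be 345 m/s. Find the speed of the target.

5.1 m/s

Double Doppler shift off a moving reflector: f₂ = f₀ · (v + u)/(v − u) (u > 0 toward emitter).
Returning signal is higher, so f₂ = f₀ + Δf = 41400 + 1250 = 42650 Hz.
Rearranging, u = v · (f₂ − f₀)/(f₂ + f₀) = 345 × 1250/84050 ≈ 5.1 m/s.
So the target is moving at 5.1 m/s toward the emitter.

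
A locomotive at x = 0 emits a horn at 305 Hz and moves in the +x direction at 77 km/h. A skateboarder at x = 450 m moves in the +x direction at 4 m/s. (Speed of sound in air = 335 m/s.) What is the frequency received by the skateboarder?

322 Hz

77 km/h = 21.39 m/s.
The observer lies on the +x side, so the source is heading toward the observer and the observer is heading away from the source.
With source approaching and observer receding, f' = f · (v − v_o)/(v − v_s).
f' = 305 × (335 − 4)/(335 − 21.39) = 305 × 331/313.61 ≈ 322 Hz.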